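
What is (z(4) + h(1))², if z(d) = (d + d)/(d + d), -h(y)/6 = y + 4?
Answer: 841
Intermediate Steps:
h(y) = -24 - 6*y (h(y) = -6*(y + 4) = -6*(4 + y) = -24 - 6*y)
z(d) = 1 (z(d) = (2*d)/((2*d)) = (2*d)*(1/(2*d)) = 1)
(z(4) + h(1))² = (1 + (-24 - 6*1))² = (1 + (-24 - 6))² = (1 - 30)² = (-29)² = 841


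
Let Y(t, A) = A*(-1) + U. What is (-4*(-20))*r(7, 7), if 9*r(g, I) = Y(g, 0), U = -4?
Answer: -320/9 ≈ -35.556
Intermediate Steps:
Y(t, A) = -4 - A (Y(t, A) = A*(-1) - 4 = -A - 4 = -4 - A)
r(g, I) = -4/9 (r(g, I) = (-4 - 1*0)/9 = (-4 + 0)/9 = (1/9)*(-4) = -4/9)
(-4*(-20))*r(7, 7) = -4*(-20)*(-4/9) = 80*(-4/9) = -320/9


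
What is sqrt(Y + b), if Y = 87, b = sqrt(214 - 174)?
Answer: sqrt(87 + 2*sqrt(10)) ≈ 9.6605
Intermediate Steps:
b = 2*sqrt(10) (b = sqrt(40) = 2*sqrt(10) ≈ 6.3246)
sqrt(Y + b) = sqrt(87 + 2*sqrt(10))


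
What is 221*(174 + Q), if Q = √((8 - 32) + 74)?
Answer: 38454 + 1105*√2 ≈ 40017.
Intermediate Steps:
Q = 5*√2 (Q = √(-24 + 74) = √50 = 5*√2 ≈ 7.0711)
221*(174 + Q) = 221*(174 + 5*√2) = 38454 + 1105*√2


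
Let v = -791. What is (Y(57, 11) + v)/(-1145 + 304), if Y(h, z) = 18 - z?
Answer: 784/841 ≈ 0.93222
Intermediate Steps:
(Y(57, 11) + v)/(-1145 + 304) = ((18 - 1*11) - 791)/(-1145 + 304) = ((18 - 11) - 791)/(-841) = (7 - 791)*(-1/841) = -784*(-1/841) = 784/841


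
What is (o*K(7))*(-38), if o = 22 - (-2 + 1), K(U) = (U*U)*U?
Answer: -299782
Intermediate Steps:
K(U) = U³ (K(U) = U²*U = U³)
o = 23 (o = 22 - 1*(-1) = 22 + 1 = 23)
(o*K(7))*(-38) = (23*7³)*(-38) = (23*343)*(-38) = 7889*(-38) = -299782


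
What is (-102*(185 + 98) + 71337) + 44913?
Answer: 87384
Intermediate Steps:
(-102*(185 + 98) + 71337) + 44913 = (-102*283 + 71337) + 44913 = (-28866 + 71337) + 44913 = 42471 + 44913 = 87384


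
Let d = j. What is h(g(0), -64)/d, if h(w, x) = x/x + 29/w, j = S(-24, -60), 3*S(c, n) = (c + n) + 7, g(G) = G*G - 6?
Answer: 23/154 ≈ 0.14935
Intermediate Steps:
g(G) = -6 + G**2 (g(G) = G**2 - 6 = -6 + G**2)
S(c, n) = 7/3 + c/3 + n/3 (S(c, n) = ((c + n) + 7)/3 = (7 + c + n)/3 = 7/3 + c/3 + n/3)
j = -77/3 (j = 7/3 + (1/3)*(-24) + (1/3)*(-60) = 7/3 - 8 - 20 = -77/3 ≈ -25.667)
d = -77/3 ≈ -25.667
h(w, x) = 1 + 29/w
h(g(0), -64)/d = ((29 + (-6 + 0**2))/(-6 + 0**2))/(-77/3) = ((29 + (-6 + 0))/(-6 + 0))*(-3/77) = ((29 - 6)/(-6))*(-3/77) = -1/6*23*(-3/77) = -23/6*(-3/77) = 23/154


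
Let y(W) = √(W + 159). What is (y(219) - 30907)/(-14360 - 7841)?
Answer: 30907/22201 - 3*√42/22201 ≈ 1.3913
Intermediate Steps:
y(W) = √(159 + W)
(y(219) - 30907)/(-14360 - 7841) = (√(159 + 219) - 30907)/(-14360 - 7841) = (√378 - 30907)/(-22201) = (3*√42 - 30907)*(-1/22201) = (-30907 + 3*√42)*(-1/22201) = 30907/22201 - 3*√42/22201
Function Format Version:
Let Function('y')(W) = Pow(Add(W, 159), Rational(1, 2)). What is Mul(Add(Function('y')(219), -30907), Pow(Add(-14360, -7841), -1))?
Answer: Add(Rational(30907, 22201), Mul(Rational(-3, 22201), Pow(42, Rational(1, 2)))) ≈ 1.3913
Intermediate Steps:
Function('y')(W) = Pow(Add(159, W), Rational(1, 2))
Mul(Add(Function('y')(219), -30907), Pow(Add(-14360, -7841), -1)) = Mul(Add(Pow(Add(159, 219), Rational(1, 2)), -30907), Pow(Add(-14360, -7841), -1)) = Mul(Add(Pow(378, Rational(1, 2)), -30907), Pow(-22201, -1)) = Mul(Add(Mul(3, Pow(42, Rational(1, 2))), -30907), Rational(-1, 22201)) = Mul(Add(-30907, Mul(3, Pow(42, Rational(1, 2)))), Rational(-1, 22201)) = Add(Rational(30907, 22201), Mul(Rational(-3, 22201), Pow(42, Rational(1, 2))))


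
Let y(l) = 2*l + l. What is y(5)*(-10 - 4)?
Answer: -210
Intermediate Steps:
y(l) = 3*l
y(5)*(-10 - 4) = (3*5)*(-10 - 4) = 15*(-14) = -210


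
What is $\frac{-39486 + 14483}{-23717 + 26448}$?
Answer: $- \frac{25003}{2731} \approx -9.1553$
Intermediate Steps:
$\frac{-39486 + 14483}{-23717 + 26448} = - \frac{25003}{2731}$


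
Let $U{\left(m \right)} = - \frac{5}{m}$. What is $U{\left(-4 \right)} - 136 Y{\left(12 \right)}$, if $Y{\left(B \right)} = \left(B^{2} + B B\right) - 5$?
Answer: $- \frac{153947}{4} \approx -38487.0$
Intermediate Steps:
$Y{\left(B \right)} = -5 + 2 B^{2}$ ($Y{\left(B \right)} = \left(B^{2} + B^{2}\right) - 5 = 2 B^{2} - 5 = -5 + 2 B^{2}$)
$U{\left(-4 \right)} - 136 Y{\left(12 \right)} = - \frac{5}{-4} - 136 \left(-5 + 2 \cdot 12^{2}\right) = \left(-5\right) \left(- \frac{1}{4}\right) - 136 \left(-5 + 2 \cdot 144\right) = \frac{5}{4} - 136 \left(-5 + 288\right) = \frac{5}{4} - 38488 = - \frac{153947}{4}$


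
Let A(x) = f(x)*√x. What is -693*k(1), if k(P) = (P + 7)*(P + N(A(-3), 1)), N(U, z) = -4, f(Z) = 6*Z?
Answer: 16632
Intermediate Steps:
A(x) = 6*x^(3/2) (A(x) = (6*x)*√x = 6*x^(3/2))
k(P) = (-4 + P)*(7 + P) (k(P) = (P + 7)*(P - 4) = (7 + P)*(-4 + P) = (-4 + P)*(7 + P))
-693*k(1) = -693*(-28 + 1² + 3*1) = -693*(-28 + 1 + 3) = -693*(-24) = 16632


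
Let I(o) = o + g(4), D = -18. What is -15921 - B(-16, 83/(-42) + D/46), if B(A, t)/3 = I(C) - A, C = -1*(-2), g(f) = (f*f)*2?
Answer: -16071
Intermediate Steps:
g(f) = 2*f**2 (g(f) = f**2*2 = 2*f**2)
C = 2
I(o) = 32 + o (I(o) = o + 2*4**2 = o + 2*16 = o + 32 = 32 + o)
B(A, t) = 102 - 3*A (B(A, t) = 3*((32 + 2) - A) = 3*(34 - A) = 102 - 3*A)
-15921 - B(-16, 83/(-42) + D/46) = -15921 - (102 - 3*(-16)) = -15921 - (102 + 48) = -15921 - 1*150 = -15921 - 150 = -16071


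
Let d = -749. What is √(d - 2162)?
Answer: I*√2911 ≈ 53.954*I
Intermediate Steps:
√(d - 2162) = √(-749 - 2162) = √(-2911) = I*√2911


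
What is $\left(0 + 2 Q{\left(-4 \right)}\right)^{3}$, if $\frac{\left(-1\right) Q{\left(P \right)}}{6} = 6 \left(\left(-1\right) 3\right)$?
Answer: $10077696$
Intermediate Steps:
$Q{\left(P \right)} = 108$ ($Q{\left(P \right)} = - 6 \cdot 6 \left(\left(-1\right) 3\right) = - 6 \cdot 6 \left(-3\right) = \left(-6\right) \left(-18\right) = 108$)
$\left(0 + 2 Q{\left(-4 \right)}\right)^{3} = \left(0 + 2 \cdot 108\right)^{3} = \left(0 + 216\right)^{3} = 216^{3} = 10077696$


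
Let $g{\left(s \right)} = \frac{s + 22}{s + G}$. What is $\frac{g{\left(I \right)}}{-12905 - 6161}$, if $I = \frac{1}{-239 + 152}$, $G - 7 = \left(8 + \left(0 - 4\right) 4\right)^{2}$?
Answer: $- \frac{1913}{117751616} \approx -1.6246 \cdot 10^{-5}$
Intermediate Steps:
$G = 71$ ($G = 7 + \left(8 + \left(0 - 4\right) 4\right)^{2} = 7 + \left(8 - 16\right)^{2} = 7 + \left(-8\right)^{2} = 7 + 64 = 71$)
$I = - \frac{1}{87}$ ($I = \frac{1}{-87} = - \frac{1}{87} \approx -0.011494$)
$g{\left(s \right)} = \frac{22 + s}{71 + s}$ ($g{\left(s \right)} = \frac{s + 22}{s + 71} = \frac{22 + s}{71 + s}$)
$\frac{g{\left(I \right)}}{-12905 - 6161} = \frac{\frac{1}{71 - \frac{1}{87}} \left(22 - \frac{1}{87}\right)}{-12905 - 6161} = \frac{\frac{1}{\frac{6176}{87}} \cdot \frac{1913}{87}}{-12905 - 6161} = \frac{\frac{87}{6176} \cdot \frac{1913}{87}}{-19066} = \frac{1913}{6176} \left(- \frac{1}{19066}\right) = - \frac{1913}{117751616}$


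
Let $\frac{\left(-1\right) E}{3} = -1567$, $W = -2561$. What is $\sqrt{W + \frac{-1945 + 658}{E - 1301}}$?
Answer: $\frac{i \sqrt{296095358}}{340} \approx 50.61 i$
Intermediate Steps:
$E = 4701$ ($E = \left(-3\right) \left(-1567\right) = 4701$)
$\sqrt{W + \frac{-1945 + 658}{E - 1301}} = \sqrt{-2561 + \frac{-1945 + 658}{4701 - 1301}} = \sqrt{-2561 - \frac{1287}{3400}} = \sqrt{- \frac{8708687}{3400}} = \frac{i \sqrt{296095358}}{340}$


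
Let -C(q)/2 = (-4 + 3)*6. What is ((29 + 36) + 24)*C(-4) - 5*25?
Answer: 943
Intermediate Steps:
C(q) = 12 (C(q) = -2*(-4 + 3)*6 = -(-2)*6 = -2*(-6) = 12)
((29 + 36) + 24)*C(-4) - 5*25 = ((29 + 36) + 24)*12 - 5*25 = (65 + 24)*12 - 125 = 89*12 - 125 = 1068 - 125 = 943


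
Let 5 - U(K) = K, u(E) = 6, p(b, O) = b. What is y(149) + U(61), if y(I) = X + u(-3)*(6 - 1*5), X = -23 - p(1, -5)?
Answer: -74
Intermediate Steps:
U(K) = 5 - K
X = -24 (X = -23 - 1*1 = -23 - 1 = -24)
y(I) = -18 (y(I) = -24 + 6*(6 - 1*5) = -24 + 6*(6 - 5) = -24 + 6*1 = -24 + 6 = -18)
y(149) + U(61) = -18 + (5 - 1*61) = -18 + (5 - 61) = -18 - 56 = -74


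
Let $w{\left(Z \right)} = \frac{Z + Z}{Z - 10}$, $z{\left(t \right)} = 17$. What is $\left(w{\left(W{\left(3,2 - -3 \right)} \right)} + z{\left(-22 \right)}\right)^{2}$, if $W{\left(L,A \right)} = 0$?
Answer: $289$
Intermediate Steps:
$w{\left(Z \right)} = \frac{2 Z}{-10 + Z}$
$\left(w{\left(W{\left(3,2 - -3 \right)} \right)} + z{\left(-22 \right)}\right)^{2} = \left(2 \cdot 0 \frac{1}{-10 + 0} + 17\right)^{2} = \left(2 \cdot 0 \frac{1}{-10} + 17\right)^{2} = \left(2 \cdot 0 \left(- \frac{1}{10}\right) + 17\right)^{2} = \left(0 + 17\right)^{2} = 17^{2} = 289$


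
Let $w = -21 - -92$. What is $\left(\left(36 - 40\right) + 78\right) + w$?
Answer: $145$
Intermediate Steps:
$w = 71$ ($w = -21 + 92 = 71$)
$\left(\left(36 - 40\right) + 78\right) + w = \left(\left(36 - 40\right) + 78\right) + 71 = \left(-4 + 78\right) + 71 = 74 + 71 = 145$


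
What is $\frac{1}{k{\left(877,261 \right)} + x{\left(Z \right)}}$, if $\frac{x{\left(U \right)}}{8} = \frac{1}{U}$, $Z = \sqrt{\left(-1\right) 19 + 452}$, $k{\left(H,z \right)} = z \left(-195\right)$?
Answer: $- \frac{22037535}{1121600343761} - \frac{8 \sqrt{433}}{1121600343761} \approx -1.9648 \cdot 10^{-5}$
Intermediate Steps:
$k{\left(H,z \right)} = - 195 z$
$Z = \sqrt{433}$ ($Z = \sqrt{-19 + 452} = \sqrt{433} \approx 20.809$)
$x{\left(U \right)} = \frac{8}{U}$
$\frac{1}{k{\left(877,261 \right)} + x{\left(Z \right)}} = \frac{1}{\left(-195\right) 261 + \frac{8}{\sqrt{433}}} = \frac{1}{-50895 + 8 \frac{\sqrt{433}}{433}} = \frac{1}{-50895 + \frac{8 \sqrt{433}}{433}}$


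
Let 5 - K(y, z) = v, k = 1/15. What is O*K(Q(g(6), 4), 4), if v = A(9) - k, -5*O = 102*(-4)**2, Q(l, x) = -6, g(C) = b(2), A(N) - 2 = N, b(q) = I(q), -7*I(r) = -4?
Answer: 48416/25 ≈ 1936.6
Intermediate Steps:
I(r) = 4/7 (I(r) = -1/7*(-4) = 4/7)
b(q) = 4/7
A(N) = 2 + N
g(C) = 4/7
O = -1632/5 (O = -102*(-4)**2/5 = -102*16/5 = -1/5*1632 = -1632/5 ≈ -326.40)
k = 1/15 ≈ 0.066667
v = 164/15 (v = (2 + 9) - 1*1/15 = 11 - 1/15 = 164/15 ≈ 10.933)
K(y, z) = -89/15 (K(y, z) = 5 - 1*164/15 = 5 - 164/15 = -89/15)
O*K(Q(g(6), 4), 4) = -1632/5*(-89/15) = 48416/25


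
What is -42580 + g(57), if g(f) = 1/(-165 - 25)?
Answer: -8090201/190 ≈ -42580.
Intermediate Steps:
g(f) = -1/190 (g(f) = 1/(-190) = -1/190)
-42580 + g(57) = -42580 - 1/190 = -8090201/190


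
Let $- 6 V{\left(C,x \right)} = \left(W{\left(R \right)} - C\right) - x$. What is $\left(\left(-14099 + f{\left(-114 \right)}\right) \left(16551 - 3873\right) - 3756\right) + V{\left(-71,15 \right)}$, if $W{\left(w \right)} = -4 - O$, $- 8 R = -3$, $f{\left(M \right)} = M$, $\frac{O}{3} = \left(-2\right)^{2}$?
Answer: $- \frac{540588530}{3} \approx -1.802 \cdot 10^{8}$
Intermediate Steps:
$O = 12$ ($O = 3 \left(-2\right)^{2} = 3 \cdot 4 = 12$)
$R = \frac{3}{8}$ ($R = \left(- \frac{1}{8}\right) \left(-3\right) = \frac{3}{8} \approx 0.375$)
$W{\left(w \right)} = -16$ ($W{\left(w \right)} = -4 - 12 = -16$)
$V{\left(C,x \right)} = \frac{8}{3} + \frac{C}{6} + \frac{x}{6}$ ($V{\left(C,x \right)} = - \frac{\left(-16 - C\right) - x}{6} = - \frac{-16 - C - x}{6} = \frac{8}{3} + \frac{C}{6} + \frac{x}{6}$)
$\left(\left(-14099 + f{\left(-114 \right)}\right) \left(16551 - 3873\right) - 3756\right) + V{\left(-71,15 \right)} = \left(\left(-14099 - 114\right) \left(16551 - 3873\right) - 3756\right) + \left(\frac{8}{3} + \frac{1}{6} \left(-71\right) + \frac{1}{6} \cdot 15\right) = \left(\left(-14213\right) 12678 - 3756\right) + \left(\frac{8}{3} - \frac{71}{6} + \frac{5}{2}\right) = \left(-180192414 - 3756\right) - \frac{20}{3} = -180196170 - \frac{20}{3} = - \frac{540588530}{3}$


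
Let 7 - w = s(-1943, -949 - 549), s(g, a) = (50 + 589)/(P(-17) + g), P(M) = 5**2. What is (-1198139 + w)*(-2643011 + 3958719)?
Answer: -1511759370931598/959 ≈ -1.5764e+12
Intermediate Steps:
P(M) = 25
s(g, a) = 639/(25 + g) (s(g, a) = (50 + 589)/(25 + g) = 639/(25 + g))
w = 14065/1918 (w = 7 - 639/(25 - 1943) = 7 - 639/(-1918) = 7 - 639*(-1)/1918 = 7 - 1*(-639/1918) = 7 + 639/1918 = 14065/1918 ≈ 7.3332)
(-1198139 + w)*(-2643011 + 3958719) = (-1198139 + 14065/1918)*(-2643011 + 3958719) = -2298016537/1918*1315708 = -1511759370931598/959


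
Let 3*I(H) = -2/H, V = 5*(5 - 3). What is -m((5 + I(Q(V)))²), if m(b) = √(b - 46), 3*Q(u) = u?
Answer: -I*√574/5 ≈ -4.7917*I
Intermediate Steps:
V = 10 (V = 5*2 = 10)
Q(u) = u/3
I(H) = -2/(3*H) (I(H) = (-2/H)/3 = -2/(3*H))
m(b) = √(-46 + b)
-m((5 + I(Q(V)))²) = -√(-46 + (5 - 2/(3*((⅓)*10)))²) = -√(-46 + (5 - 2/(3*10/3))²) = -√(-46 + (5 - ⅔*3/10)²) = -√(-46 + (5 - ⅕)²) = -√(-46 + (24/5)²) = -√(-46 + 576/25) = -√(-574/25) = -I*√574/5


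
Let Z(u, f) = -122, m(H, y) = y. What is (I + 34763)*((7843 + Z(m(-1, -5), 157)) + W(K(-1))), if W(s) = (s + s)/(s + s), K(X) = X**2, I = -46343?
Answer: -89420760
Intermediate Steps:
W(s) = 1 (W(s) = (2*s)/((2*s)) = (2*s)*(1/(2*s)) = 1)
(I + 34763)*((7843 + Z(m(-1, -5), 157)) + W(K(-1))) = (-46343 + 34763)*((7843 - 122) + 1) = -11580*(7721 + 1) = -11580*7722 = -89420760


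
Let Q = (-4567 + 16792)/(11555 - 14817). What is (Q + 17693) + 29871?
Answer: 155141543/3262 ≈ 47560.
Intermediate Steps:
Q = -12225/3262 (Q = 12225/(-3262) = 12225*(-1/3262) = -12225/3262 ≈ -3.7477)
(Q + 17693) + 29871 = (-12225/3262 + 17693) + 29871 = 57702341/3262 + 29871 = 155141543/3262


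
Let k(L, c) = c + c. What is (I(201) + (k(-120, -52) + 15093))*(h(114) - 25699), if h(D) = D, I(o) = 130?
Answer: -386819615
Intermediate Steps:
k(L, c) = 2*c
(I(201) + (k(-120, -52) + 15093))*(h(114) - 25699) = (130 + (2*(-52) + 15093))*(114 - 25699) = (130 + (-104 + 15093))*(-25585) = (130 + 14989)*(-25585) = 15119*(-25585) = -386819615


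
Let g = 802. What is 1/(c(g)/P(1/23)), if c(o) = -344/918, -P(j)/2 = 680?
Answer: 156060/43 ≈ 3629.3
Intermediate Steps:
P(j) = -1360 (P(j) = -2*680 = -1360)
c(o) = -172/459 (c(o) = -344*1/918 = -172/459)
1/(c(g)/P(1/23)) = 1/(-172/459/(-1360)) = 1/(-172/459*(-1/1360)) = 1/(43/156060) = 156060/43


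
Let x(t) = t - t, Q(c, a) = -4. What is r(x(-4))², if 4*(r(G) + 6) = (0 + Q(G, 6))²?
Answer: 4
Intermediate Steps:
x(t) = 0
r(G) = -2 (r(G) = -6 + (0 - 4)²/4 = -6 + (¼)*(-4)² = -6 + (¼)*16 = -6 + 4 = -2)
r(x(-4))² = (-2)² = 4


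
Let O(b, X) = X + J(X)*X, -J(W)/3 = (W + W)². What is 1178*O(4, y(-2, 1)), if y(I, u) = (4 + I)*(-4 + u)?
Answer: 3046308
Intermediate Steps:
y(I, u) = (-4 + u)*(4 + I)
J(W) = -12*W² (J(W) = -3*(W + W)² = -3*4*W² = -12*W²)
O(b, X) = X - 12*X³ (O(b, X) = X + (-12*X²)*X = X - 12*X³)
1178*O(4, y(-2, 1)) = 1178*((-16 - 4*(-2) + 4*1 - 2*1) - 12*(-16 - 4*(-2) + 4*1 - 2*1)³) = 1178*((-16 + 8 + 4 - 2) - 12*(-16 + 8 + 4 - 2)³) = 1178*(-6 - 12*(-6)³) = 1178*(-6 - 12*(-216)) = 1178*(-6 + 2592) = 1178*2586 = 3046308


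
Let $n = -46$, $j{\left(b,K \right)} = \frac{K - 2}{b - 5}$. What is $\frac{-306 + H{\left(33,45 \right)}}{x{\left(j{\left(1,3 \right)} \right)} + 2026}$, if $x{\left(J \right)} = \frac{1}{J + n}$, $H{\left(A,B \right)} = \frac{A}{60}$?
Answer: $- \frac{226033}{1499224} \approx -0.15077$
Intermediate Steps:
$j{\left(b,K \right)} = \frac{-2 + K}{-5 + b}$
$H{\left(A,B \right)} = \frac{A}{60}$ ($H{\left(A,B \right)} = A \frac{1}{60} = \frac{A}{60}$)
$x{\left(J \right)} = \frac{1}{-46 + J}$ ($x{\left(J \right)} = \frac{1}{J - 46} = \frac{1}{-46 + J}$)
$\frac{-306 + H{\left(33,45 \right)}}{x{\left(j{\left(1,3 \right)} \right)} + 2026} = \frac{-306 + \frac{1}{60} \cdot 33}{\frac{1}{-46 + \frac{-2 + 3}{-5 + 1}} + 2026} = \frac{-306 + \frac{11}{20}}{\frac{1}{-46 + \frac{1}{-4} \cdot 1} + 2026} = - \frac{6109}{20 \left(\frac{1}{-46 - \frac{1}{4}} + 2026\right)} = - \frac{6109}{20 \left(\frac{1}{- \frac{185}{4}} + 2026\right)} = - \frac{6109}{20 \left(- \frac{4}{185} + 2026\right)} = - \frac{6109}{20 \cdot \frac{374806}{185}} = \left(- \frac{6109}{20}\right) \frac{185}{374806} = - \frac{226033}{1499224}$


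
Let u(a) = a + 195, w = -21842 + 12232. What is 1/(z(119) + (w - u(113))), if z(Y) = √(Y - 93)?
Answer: -4959/49183349 - √26/98366698 ≈ -0.00010088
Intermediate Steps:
w = -9610
u(a) = 195 + a
z(Y) = √(-93 + Y)
1/(z(119) + (w - u(113))) = 1/(√(-93 + 119) + (-9610 - (195 + 113))) = 1/(√26 + (-9610 - 1*308)) = 1/(√26 + (-9610 - 308)) = 1/(√26 - 9918) = 1/(-9918 + √26)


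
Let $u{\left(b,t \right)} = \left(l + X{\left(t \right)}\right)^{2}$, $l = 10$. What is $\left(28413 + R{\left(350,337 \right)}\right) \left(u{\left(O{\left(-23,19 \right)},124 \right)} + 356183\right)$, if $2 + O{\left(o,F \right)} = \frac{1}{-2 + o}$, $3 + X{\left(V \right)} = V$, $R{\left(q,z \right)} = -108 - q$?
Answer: $10436831520$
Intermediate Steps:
$X{\left(V \right)} = -3 + V$
$O{\left(o,F \right)} = -2 + \frac{1}{-2 + o}$
$u{\left(b,t \right)} = \left(7 + t\right)^{2}$ ($u{\left(b,t \right)} = \left(10 + \left(-3 + t\right)\right)^{2} = \left(7 + t\right)^{2}$)
$\left(28413 + R{\left(350,337 \right)}\right) \left(u{\left(O{\left(-23,19 \right)},124 \right)} + 356183\right) = \left(28413 - 458\right) \left(\left(7 + 124\right)^{2} + 356183\right) = \left(28413 - 458\right) \left(131^{2} + 356183\right) = \left(28413 - 458\right) \left(17161 + 356183\right) = 27955 \cdot 373344 = 10436831520$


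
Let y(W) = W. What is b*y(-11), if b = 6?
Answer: -66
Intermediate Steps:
b*y(-11) = 6*(-11) = -66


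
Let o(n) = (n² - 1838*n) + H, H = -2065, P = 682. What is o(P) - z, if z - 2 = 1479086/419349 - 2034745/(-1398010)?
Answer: -13240364203206565/16750117014 ≈ -7.9046e+5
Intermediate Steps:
z = 116958671167/16750117014 (z = 2 + (1479086/419349 - 2034745/(-1398010)) = 2 + (1479086*(1/419349) - 2034745*(-1/1398010)) = 2 + (211298/59907 + 406949/279602) = 2 + 83458437139/16750117014 = 116958671167/16750117014 ≈ 6.9826)
o(n) = -2065 + n² - 1838*n (o(n) = (n² - 1838*n) - 2065 = -2065 + n² - 1838*n)
o(P) - z = (-2065 + 682² - 1838*682) - 1*116958671167/16750117014 = (-2065 + 465124 - 1253516) - 116958671167/16750117014 = -790457 - 116958671167/16750117014 = -13240364203206565/16750117014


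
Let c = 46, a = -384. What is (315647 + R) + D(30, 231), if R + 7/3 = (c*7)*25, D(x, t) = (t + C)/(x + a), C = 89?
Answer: 19097932/59 ≈ 3.2369e+5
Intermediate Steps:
D(x, t) = (89 + t)/(-384 + x) (D(x, t) = (t + 89)/(x - 384) = (89 + t)/(-384 + x))
R = 24143/3 (R = -7/3 + (46*7)*25 = -7/3 + 322*25 = -7/3 + 8050 = 24143/3 ≈ 8047.7)
(315647 + R) + D(30, 231) = (315647 + 24143/3) + (89 + 231)/(-384 + 30) = 971084/3 + 320/(-354) = 971084/3 - 1/354*320 = 971084/3 - 160/177 = 19097932/59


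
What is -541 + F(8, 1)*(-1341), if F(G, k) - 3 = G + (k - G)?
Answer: -5905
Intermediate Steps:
F(G, k) = 3 + k (F(G, k) = 3 + (G + (k - G)) = 3 + k)
-541 + F(8, 1)*(-1341) = -541 + (3 + 1)*(-1341) = -541 + 4*(-1341) = -541 - 5364 = -5905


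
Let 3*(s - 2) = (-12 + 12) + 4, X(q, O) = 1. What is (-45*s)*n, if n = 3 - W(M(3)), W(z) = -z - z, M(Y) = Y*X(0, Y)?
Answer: -1350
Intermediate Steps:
s = 10/3 (s = 2 + ((-12 + 12) + 4)/3 = 2 + (0 + 4)/3 = 2 + (⅓)*4 = 2 + 4/3 = 10/3 ≈ 3.3333)
M(Y) = Y (M(Y) = Y*1 = Y)
W(z) = -2*z
n = 9 (n = 3 - (-2)*3 = 3 - 1*(-6) = 3 + 6 = 9)
(-45*s)*n = -45*10/3*9 = -150*9 = -1350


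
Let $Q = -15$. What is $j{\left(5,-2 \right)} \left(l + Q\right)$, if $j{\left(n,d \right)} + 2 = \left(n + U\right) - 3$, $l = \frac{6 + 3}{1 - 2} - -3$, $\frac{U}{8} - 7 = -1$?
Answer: $-1008$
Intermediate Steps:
$U = 48$ ($U = 56 + 8 \left(-1\right) = 56 - 8 = 48$)
$l = -6$ ($l = \frac{9}{-1} + 3 = 9 \left(-1\right) + 3 = -9 + 3 = -6$)
$j{\left(n,d \right)} = 43 + n$ ($j{\left(n,d \right)} = -2 + \left(\left(n + 48\right) - 3\right) = -2 + \left(\left(48 + n\right) - 3\right) = -2 + \left(45 + n\right) = 43 + n$)
$j{\left(5,-2 \right)} \left(l + Q\right) = \left(43 + 5\right) \left(-6 - 15\right) = 48 \left(-21\right) = -1008$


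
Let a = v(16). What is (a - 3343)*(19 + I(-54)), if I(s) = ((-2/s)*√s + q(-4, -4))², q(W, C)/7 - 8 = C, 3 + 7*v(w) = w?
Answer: -24144212/9 - 62368*I*√6/3 ≈ -2.6827e+6 - 50923.0*I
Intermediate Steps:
v(w) = -3/7 + w/7
q(W, C) = 56 + 7*C
a = 13/7 (a = -3/7 + (⅐)*16 = -3/7 + 16/7 = 13/7 ≈ 1.8571)
I(s) = (28 - 2/√s)² (I(s) = ((-2/s)*√s + (56 + 7*(-4)))² = (-2/√s + (56 - 28))² = (-2/√s + 28)² = (28 - 2/√s)²)
(a - 3343)*(19 + I(-54)) = (13/7 - 3343)*(19 + 4*(√(-54) - 14*(-54))²/(-54)²) = -23388*(19 + 4*(1/2916)*(3*I*√6 + 756)²)/7 = -23388*(19 + 4*(1/2916)*(756 + 3*I*√6)²)/7 = -23388*(19 + (756 + 3*I*√6)²/729)/7 = -444372/7 - 7796*(756 + 3*I*√6)²/1701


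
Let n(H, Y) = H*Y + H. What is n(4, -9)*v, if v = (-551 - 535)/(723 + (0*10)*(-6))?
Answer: 11584/241 ≈ 48.066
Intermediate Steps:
n(H, Y) = H + H*Y
v = -362/241 (v = -1086/(723 + 0*(-6)) = -1086/(723 + 0) = -1086/723 = -1086*1/723 = -362/241 ≈ -1.5021)
n(4, -9)*v = (4*(1 - 9))*(-362/241) = (4*(-8))*(-362/241) = -32*(-362/241) = 11584/241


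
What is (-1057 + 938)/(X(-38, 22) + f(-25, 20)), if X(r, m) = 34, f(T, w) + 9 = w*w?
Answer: -7/25 ≈ -0.28000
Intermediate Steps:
f(T, w) = -9 + w² (f(T, w) = -9 + w*w = -9 + w²)
(-1057 + 938)/(X(-38, 22) + f(-25, 20)) = (-1057 + 938)/(34 + (-9 + 20²)) = -119/(34 + (-9 + 400)) = -119/(34 + 391) = -119/425 = -119*1/425 = -7/25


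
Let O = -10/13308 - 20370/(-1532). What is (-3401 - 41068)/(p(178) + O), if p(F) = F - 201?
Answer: 56664223029/12365753 ≈ 4582.4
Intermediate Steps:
O = 16941790/1274241 (O = -10*1/13308 - 20370*(-1/1532) = -5/6654 + 10185/766 = 16941790/1274241 ≈ 13.296)
p(F) = -201 + F
(-3401 - 41068)/(p(178) + O) = (-3401 - 41068)/((-201 + 178) + 16941790/1274241) = -44469/(-23 + 16941790/1274241) = -44469/(-12365753/1274241) = -44469*(-1274241/12365753) = 56664223029/12365753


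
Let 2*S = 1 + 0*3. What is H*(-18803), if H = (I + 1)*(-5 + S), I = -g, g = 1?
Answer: 0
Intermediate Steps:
S = 1/2 (S = (1 + 0*3)/2 = (1 + 0)/2 = (1/2)*1 = 1/2 ≈ 0.50000)
I = -1 (I = -1*1 = -1)
H = 0 (H = (-1 + 1)*(-5 + 1/2) = 0*(-9/2) = 0)
H*(-18803) = 0*(-18803) = 0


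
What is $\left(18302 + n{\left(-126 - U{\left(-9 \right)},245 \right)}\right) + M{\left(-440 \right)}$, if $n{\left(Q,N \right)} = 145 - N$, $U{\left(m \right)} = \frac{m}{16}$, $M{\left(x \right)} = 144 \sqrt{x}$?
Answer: $18202 + 288 i \sqrt{110} \approx 18202.0 + 3020.6 i$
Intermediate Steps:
$U{\left(m \right)} = \frac{m}{16}$ ($U{\left(m \right)} = m \frac{1}{16} = \frac{m}{16}$)
$\left(18302 + n{\left(-126 - U{\left(-9 \right)},245 \right)}\right) + M{\left(-440 \right)} = \left(18302 + \left(145 - 245\right)\right) + 144 \sqrt{-440} = \left(18302 + \left(145 - 245\right)\right) + 144 \cdot 2 i \sqrt{110} = \left(18302 - 100\right) + 288 i \sqrt{110} = 18202 + 288 i \sqrt{110}$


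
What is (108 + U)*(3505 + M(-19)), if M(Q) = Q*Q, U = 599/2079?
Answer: 870356446/2079 ≈ 4.1864e+5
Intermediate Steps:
U = 599/2079 (U = 599*(1/2079) = 599/2079 ≈ 0.28812)
M(Q) = Q**2
(108 + U)*(3505 + M(-19)) = (108 + 599/2079)*(3505 + (-19)**2) = 225131*(3505 + 361)/2079 = (225131/2079)*3866 = 870356446/2079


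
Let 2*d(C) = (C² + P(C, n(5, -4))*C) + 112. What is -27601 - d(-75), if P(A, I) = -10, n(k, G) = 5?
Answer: -61689/2 ≈ -30845.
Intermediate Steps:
d(C) = 56 + C²/2 - 5*C (d(C) = ((C² - 10*C) + 112)/2 = (112 + C² - 10*C)/2 = 56 + C²/2 - 5*C)
-27601 - d(-75) = -27601 - (56 + (½)*(-75)² - 5*(-75)) = -27601 - (56 + (½)*5625 + 375) = -27601 - (56 + 5625/2 + 375) = -27601 - 1*6487/2 = -27601 - 6487/2 = -61689/2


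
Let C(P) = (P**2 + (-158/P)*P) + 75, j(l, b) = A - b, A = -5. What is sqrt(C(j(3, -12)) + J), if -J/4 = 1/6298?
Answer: 2*I*sqrt(84289283)/3149 ≈ 5.831*I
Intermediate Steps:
J = -2/3149 (J = -4/6298 = -4*1/6298 = -2/3149 ≈ -0.00063512)
j(l, b) = -5 - b
C(P) = -83 + P**2 (C(P) = (P**2 - 158) + 75 = (-158 + P**2) + 75 = -83 + P**2)
sqrt(C(j(3, -12)) + J) = sqrt((-83 + (-5 - 1*(-12))**2) - 2/3149) = sqrt((-83 + (-5 + 12)**2) - 2/3149) = sqrt((-83 + 7**2) - 2/3149) = sqrt((-83 + 49) - 2/3149) = sqrt(-34 - 2/3149) = sqrt(-107068/3149) = 2*I*sqrt(84289283)/3149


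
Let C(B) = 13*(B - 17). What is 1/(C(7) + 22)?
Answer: -1/108 ≈ -0.0092593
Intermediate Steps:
C(B) = -221 + 13*B (C(B) = 13*(-17 + B) = -221 + 13*B)
1/(C(7) + 22) = 1/((-221 + 13*7) + 22) = 1/((-221 + 91) + 22) = 1/(-130 + 22) = 1/(-108) = -1/108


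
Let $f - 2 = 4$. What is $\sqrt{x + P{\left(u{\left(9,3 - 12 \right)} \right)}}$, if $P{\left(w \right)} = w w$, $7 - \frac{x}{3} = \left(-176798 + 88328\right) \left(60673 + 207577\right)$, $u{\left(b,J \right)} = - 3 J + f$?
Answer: $\sqrt{71196233610} \approx 2.6683 \cdot 10^{5}$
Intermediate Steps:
$f = 6$ ($f = 2 + 4 = 6$)
$u{\left(b,J \right)} = 6 - 3 J$ ($u{\left(b,J \right)} = - 3 J + 6 = 6 - 3 J$)
$x = 71196232521$ ($x = 21 - 3 \left(-176798 + 88328\right) \left(60673 + 207577\right) = 21 - 3 \left(\left(-88470\right) 268250\right) = 21 - -71196232500 = 21 + 71196232500 = 71196232521$)
$P{\left(w \right)} = w^{2}$
$\sqrt{x + P{\left(u{\left(9,3 - 12 \right)} \right)}} = \sqrt{71196232521 + \left(6 - 3 \left(3 - 12\right)\right)^{2}} = \sqrt{71196232521 + \left(6 - -27\right)^{2}} = \sqrt{71196232521 + \left(6 + 27\right)^{2}} = \sqrt{71196232521 + 33^{2}} = \sqrt{71196232521 + 1089} = \sqrt{71196233610}$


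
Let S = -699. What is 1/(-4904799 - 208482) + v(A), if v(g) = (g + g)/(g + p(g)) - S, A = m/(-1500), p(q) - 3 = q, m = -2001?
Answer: 5068028461733/7245519177 ≈ 699.47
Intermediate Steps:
p(q) = 3 + q
A = 667/500 (A = -2001/(-1500) = -2001*(-1/1500) = 667/500 ≈ 1.3340)
v(g) = 699 + 2*g/(3 + 2*g) (v(g) = (g + g)/(g + (3 + g)) - 1*(-699) = (2*g)/(3 + 2*g) + 699 = 2*g/(3 + 2*g) + 699 = 699 + 2*g/(3 + 2*g))
1/(-4904799 - 208482) + v(A) = 1/(-4904799 - 208482) + (2097 + 1400*(667/500))/(3 + 2*(667/500)) = 1/(-5113281) + (2097 + 9338/5)/(3 + 667/250) = -1/5113281 + (19823/5)/(1417/250) = -1/5113281 + (250/1417)*(19823/5) = -1/5113281 + 991150/1417 = 5068028461733/7245519177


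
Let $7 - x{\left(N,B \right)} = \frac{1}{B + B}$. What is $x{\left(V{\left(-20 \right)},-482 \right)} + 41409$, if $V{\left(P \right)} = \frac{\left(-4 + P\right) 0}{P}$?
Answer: $\frac{39925025}{964} \approx 41416.0$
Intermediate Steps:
$V{\left(P \right)} = 0$ ($V{\left(P \right)} = \frac{0}{P} = 0$)
$x{\left(N,B \right)} = 7 - \frac{1}{2 B}$ ($x{\left(N,B \right)} = 7 - \frac{1}{B + B} = 7 - \frac{1}{2 B}$)
$x{\left(V{\left(-20 \right)},-482 \right)} + 41409 = \left(7 - \frac{1}{2 \left(-482\right)}\right) + 41409 = \left(7 - - \frac{1}{964}\right) + 41409 = \left(7 + \frac{1}{964}\right) + 41409 = \frac{6749}{964} + 41409 = \frac{39925025}{964}$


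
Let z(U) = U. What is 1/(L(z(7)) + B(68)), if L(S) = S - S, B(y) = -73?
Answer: -1/73 ≈ -0.013699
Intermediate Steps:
L(S) = 0
1/(L(z(7)) + B(68)) = 1/(0 - 73) = 1/(-73) = -1/73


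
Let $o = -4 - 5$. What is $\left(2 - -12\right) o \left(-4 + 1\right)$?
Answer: $378$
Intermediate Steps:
$o = -9$
$\left(2 - -12\right) o \left(-4 + 1\right) = \left(2 - -12\right) \left(- 9 \left(-4 + 1\right)\right) = \left(2 + 12\right) \left(\left(-9\right) \left(-3\right)\right) = 14 \cdot 27 = 378$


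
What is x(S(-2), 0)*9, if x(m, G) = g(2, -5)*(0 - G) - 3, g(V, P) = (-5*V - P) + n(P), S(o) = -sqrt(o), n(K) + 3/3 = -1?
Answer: -27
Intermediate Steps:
n(K) = -2 (n(K) = -1 - 1 = -2)
g(V, P) = -2 - P - 5*V (g(V, P) = (-5*V - P) - 2 = (-P - 5*V) - 2 = -2 - P - 5*V)
x(m, G) = -3 + 7*G (x(m, G) = (-2 - 1*(-5) - 5*2)*(0 - G) - 3 = (-2 + 5 - 10)*(-G) - 3 = -(-7)*G - 3 = 7*G - 3 = -3 + 7*G)
x(S(-2), 0)*9 = (-3 + 7*0)*9 = (-3 + 0)*9 = -3*9 = -27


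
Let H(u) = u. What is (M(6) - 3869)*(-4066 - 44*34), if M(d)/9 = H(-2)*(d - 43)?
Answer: 17815086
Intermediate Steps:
M(d) = 774 - 18*d (M(d) = 9*(-2*(d - 43)) = 9*(-2*(-43 + d)) = 9*(86 - 2*d) = 774 - 18*d)
(M(6) - 3869)*(-4066 - 44*34) = ((774 - 18*6) - 3869)*(-4066 - 44*34) = ((774 - 108) - 3869)*(-4066 - 1496) = (666 - 3869)*(-5562) = -3203*(-5562) = 17815086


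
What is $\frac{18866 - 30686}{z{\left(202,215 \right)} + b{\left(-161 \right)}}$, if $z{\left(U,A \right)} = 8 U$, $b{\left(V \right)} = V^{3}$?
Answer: $\frac{788}{278111} \approx 0.0028334$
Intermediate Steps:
$\frac{18866 - 30686}{z{\left(202,215 \right)} + b{\left(-161 \right)}} = \frac{18866 - 30686}{8 \cdot 202 + \left(-161\right)^{3}} = - \frac{11820}{1616 - 4173281} = - \frac{11820}{-4171665} = \left(-11820\right) \left(- \frac{1}{4171665}\right) = \frac{788}{278111}$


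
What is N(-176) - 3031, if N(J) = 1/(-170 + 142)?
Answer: -84869/28 ≈ -3031.0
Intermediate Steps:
N(J) = -1/28 (N(J) = 1/(-28) = -1/28)
N(-176) - 3031 = -1/28 - 3031 = -84869/28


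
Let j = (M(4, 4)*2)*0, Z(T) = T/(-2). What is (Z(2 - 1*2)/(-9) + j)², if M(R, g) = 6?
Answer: 0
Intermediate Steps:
Z(T) = -T/2 (Z(T) = T*(-½) = -T/2)
j = 0 (j = (6*2)*0 = 12*0 = 0)
(Z(2 - 1*2)/(-9) + j)² = (-(2 - 1*2)/2/(-9) + 0)² = (-(2 - 2)/2*(-⅑) + 0)² = (-½*0*(-⅑) + 0)² = (0*(-⅑) + 0)² = (0 + 0)² = 0² = 0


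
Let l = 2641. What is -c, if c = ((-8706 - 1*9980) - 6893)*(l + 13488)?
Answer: 412563691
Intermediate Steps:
c = -412563691 (c = ((-8706 - 1*9980) - 6893)*(2641 + 13488) = ((-8706 - 9980) - 6893)*16129 = (-18686 - 6893)*16129 = -25579*16129 = -412563691)
-c = -1*(-412563691) = 412563691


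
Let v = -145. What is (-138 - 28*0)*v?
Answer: 20010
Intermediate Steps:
(-138 - 28*0)*v = (-138 - 28*0)*(-145) = (-138 + 0)*(-145) = -138*(-145) = 20010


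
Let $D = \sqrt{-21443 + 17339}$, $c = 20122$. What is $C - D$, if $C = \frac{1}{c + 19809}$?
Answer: $\frac{1}{39931} - 6 i \sqrt{114} \approx 2.5043 \cdot 10^{-5} - 64.063 i$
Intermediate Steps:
$D = 6 i \sqrt{114}$ ($D = \sqrt{-4104} = 6 i \sqrt{114} \approx 64.063 i$)
$C = \frac{1}{39931}$ ($C = \frac{1}{20122 + 19809} = \frac{1}{39931} \approx 2.5043 \cdot 10^{-5}$)
$C - D = \frac{1}{39931} - 6 i \sqrt{114}$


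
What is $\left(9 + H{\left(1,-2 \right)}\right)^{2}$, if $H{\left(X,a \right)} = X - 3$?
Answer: $49$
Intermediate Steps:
$H{\left(X,a \right)} = -3 + X$
$\left(9 + H{\left(1,-2 \right)}\right)^{2} = \left(9 + \left(-3 + 1\right)\right)^{2} = \left(9 - 2\right)^{2} = 7^{2} = 49$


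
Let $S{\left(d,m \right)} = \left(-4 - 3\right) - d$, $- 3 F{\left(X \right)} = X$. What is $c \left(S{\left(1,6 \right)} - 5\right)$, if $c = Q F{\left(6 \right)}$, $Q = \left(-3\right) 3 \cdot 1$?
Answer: $-234$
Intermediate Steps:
$F{\left(X \right)} = - \frac{X}{3}$
$Q = -9$ ($Q = \left(-9\right) 1 = -9$)
$S{\left(d,m \right)} = -7 - d$ ($S{\left(d,m \right)} = \left(-4 - 3\right) - d = -7 - d$)
$c = 18$ ($c = - 9 \left(\left(- \frac{1}{3}\right) 6\right) = \left(-9\right) \left(-2\right) = 18$)
$c \left(S{\left(1,6 \right)} - 5\right) = 18 \left(\left(-7 - 1\right) - 5\right) = 18 \left(-8 - 5\right) = 18 \left(-13\right) = -234$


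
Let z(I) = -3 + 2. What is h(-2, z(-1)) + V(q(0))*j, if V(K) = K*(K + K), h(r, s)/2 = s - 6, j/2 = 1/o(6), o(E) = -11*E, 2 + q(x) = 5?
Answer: -160/11 ≈ -14.545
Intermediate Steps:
q(x) = 3 (q(x) = -2 + 5 = 3)
z(I) = -1
j = -1/33 (j = 2/((-11*6)) = 2/(-66) = 2*(-1/66) = -1/33 ≈ -0.030303)
h(r, s) = -12 + 2*s (h(r, s) = 2*(s - 6) = 2*(-6 + s) = -12 + 2*s)
V(K) = 2*K² (V(K) = K*(2*K) = 2*K²)
h(-2, z(-1)) + V(q(0))*j = (-12 + 2*(-1)) + (2*3²)*(-1/33) = (-12 - 2) + (2*9)*(-1/33) = -14 + 18*(-1/33) = -14 - 6/11 = -160/11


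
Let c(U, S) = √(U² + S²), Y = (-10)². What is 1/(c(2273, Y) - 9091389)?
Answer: -9091389/82653348772792 - √5176529/82653348772792 ≈ -1.1002e-7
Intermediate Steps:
Y = 100
c(U, S) = √(S² + U²)
1/(c(2273, Y) - 9091389) = 1/(√(100² + 2273²) - 9091389) = 1/(√(10000 + 5166529) - 9091389) = 1/(√5176529 - 9091389) = 1/(-9091389 + √5176529)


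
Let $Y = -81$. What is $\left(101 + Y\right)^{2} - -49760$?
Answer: $50160$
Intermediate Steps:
$\left(101 + Y\right)^{2} - -49760 = \left(101 - 81\right)^{2} - -49760 = 20^{2} + 49760 = 400 + 49760 = 50160$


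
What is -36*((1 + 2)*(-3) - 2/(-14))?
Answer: 2232/7 ≈ 318.86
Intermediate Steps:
-36*((1 + 2)*(-3) - 2/(-14)) = -36*(3*(-3) - 2*(-1/14)) = -36*(-9 + ⅐) = -36*(-62/7) = 2232/7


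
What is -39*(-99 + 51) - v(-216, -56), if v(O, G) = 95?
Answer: 1777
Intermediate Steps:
-39*(-99 + 51) - v(-216, -56) = -39*(-99 + 51) - 1*95 = -39*(-48) - 95 = 1872 - 95 = 1777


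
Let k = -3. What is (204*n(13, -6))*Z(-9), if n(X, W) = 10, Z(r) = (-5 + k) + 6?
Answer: -4080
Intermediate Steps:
Z(r) = -2 (Z(r) = (-5 - 3) + 6 = -8 + 6 = -2)
(204*n(13, -6))*Z(-9) = (204*10)*(-2) = 2040*(-2) = -4080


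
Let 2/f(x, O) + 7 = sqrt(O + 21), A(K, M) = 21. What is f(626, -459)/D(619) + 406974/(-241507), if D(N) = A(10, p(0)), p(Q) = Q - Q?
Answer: -595072028/352841727 - 2*I*sqrt(438)/10227 ≈ -1.6865 - 0.0040928*I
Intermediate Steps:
p(Q) = 0
D(N) = 21
f(x, O) = 2/(-7 + sqrt(21 + O)) (f(x, O) = 2/(-7 + sqrt(O + 21)) = 2/(-7 + sqrt(21 + O)))
f(626, -459)/D(619) + 406974/(-241507) = (2/(-7 + sqrt(21 - 459)))/21 + 406974/(-241507) = (2/(-7 + sqrt(-438)))*(1/21) + 406974*(-1/241507) = (2/(-7 + I*sqrt(438)))*(1/21) - 406974/241507 = 2/(21*(-7 + I*sqrt(438))) - 406974/241507 = -406974/241507 + 2/(21*(-7 + I*sqrt(438)))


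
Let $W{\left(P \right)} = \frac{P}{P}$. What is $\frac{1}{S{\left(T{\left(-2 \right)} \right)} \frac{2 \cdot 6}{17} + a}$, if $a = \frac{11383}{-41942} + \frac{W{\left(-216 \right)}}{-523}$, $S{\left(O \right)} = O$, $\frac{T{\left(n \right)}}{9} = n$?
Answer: $- \frac{372906322}{4840023123} \approx -0.077046$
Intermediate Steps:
$T{\left(n \right)} = 9 n$
$W{\left(P \right)} = 1$
$a = - \frac{5995251}{21935666}$ ($a = \frac{11383}{-41942} + 1 \frac{1}{-523} = 11383 \left(- \frac{1}{41942}\right) + 1 \left(- \frac{1}{523}\right) = - \frac{11383}{41942} - \frac{1}{523} = - \frac{5995251}{21935666} \approx -0.27331$)
$\frac{1}{S{\left(T{\left(-2 \right)} \right)} \frac{2 \cdot 6}{17} + a} = \frac{1}{9 \left(-2\right) \frac{2 \cdot 6}{17} - \frac{5995251}{21935666}} = \frac{1}{- 18 \cdot 12 \cdot \frac{1}{17} - \frac{5995251}{21935666}} = \frac{1}{\left(-18\right) \frac{12}{17} - \frac{5995251}{21935666}} = \frac{1}{- \frac{216}{17} - \frac{5995251}{21935666}} = \frac{1}{- \frac{4840023123}{372906322}} = - \frac{372906322}{4840023123}$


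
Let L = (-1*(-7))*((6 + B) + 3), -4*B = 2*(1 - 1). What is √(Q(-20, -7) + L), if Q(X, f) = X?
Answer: √43 ≈ 6.5574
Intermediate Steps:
B = 0 (B = -(1 - 1)/2 = -0/2 = -¼*0 = 0)
L = 63 (L = (-1*(-7))*((6 + 0) + 3) = 7*(6 + 3) = 7*9 = 63)
√(Q(-20, -7) + L) = √(-20 + 63) = √43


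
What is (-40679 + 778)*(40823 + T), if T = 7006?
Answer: -1908424929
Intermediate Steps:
(-40679 + 778)*(40823 + T) = (-40679 + 778)*(40823 + 7006) = -39901*47829 = -1908424929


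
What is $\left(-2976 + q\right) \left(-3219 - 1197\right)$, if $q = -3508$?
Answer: $28633344$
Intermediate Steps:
$\left(-2976 + q\right) \left(-3219 - 1197\right) = \left(-2976 - 3508\right) \left(-3219 - 1197\right) = \left(-6484\right) \left(-4416\right) = 28633344$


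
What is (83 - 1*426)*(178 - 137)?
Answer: -14063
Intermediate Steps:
(83 - 1*426)*(178 - 137) = (83 - 426)*41 = -343*41 = -14063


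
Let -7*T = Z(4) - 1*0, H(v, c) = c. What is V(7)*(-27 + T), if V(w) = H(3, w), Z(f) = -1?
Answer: -188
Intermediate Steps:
V(w) = w
T = 1/7 (T = -(-1 - 1*0)/7 = -(-1 + 0)/7 = -1/7*(-1) = 1/7 ≈ 0.14286)
V(7)*(-27 + T) = 7*(-27 + 1/7) = 7*(-188/7) = -188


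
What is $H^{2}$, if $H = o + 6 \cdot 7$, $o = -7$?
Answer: $1225$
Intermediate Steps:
$H = 35$ ($H = -7 + 6 \cdot 7 = -7 + 42 = 35$)
$H^{2} = 35^{2} = 1225$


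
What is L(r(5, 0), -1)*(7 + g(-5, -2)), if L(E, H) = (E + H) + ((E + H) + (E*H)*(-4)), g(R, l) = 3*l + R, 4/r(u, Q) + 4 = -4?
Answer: 20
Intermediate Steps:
r(u, Q) = -1/2 (r(u, Q) = 4/(-4 - 4) = 4/(-8) = 4*(-1/8) = -1/2)
g(R, l) = R + 3*l
L(E, H) = 2*E + 2*H - 4*E*H (L(E, H) = (E + H) + ((E + H) - 4*E*H) = (E + H) + (E + H - 4*E*H) = 2*E + 2*H - 4*E*H)
L(r(5, 0), -1)*(7 + g(-5, -2)) = (2*(-1/2) + 2*(-1) - 4*(-1/2)*(-1))*(7 + (-5 + 3*(-2))) = (-1 - 2 - 2)*(7 + (-5 - 6)) = -5*(7 - 11) = -5*(-4) = 20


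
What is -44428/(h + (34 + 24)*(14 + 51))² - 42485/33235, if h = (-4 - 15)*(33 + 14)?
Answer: -70626078029/55018076463 ≈ -1.2837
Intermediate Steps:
h = -893 (h = -19*47 = -893)
-44428/(h + (34 + 24)*(14 + 51))² - 42485/33235 = -44428/(-893 + (34 + 24)*(14 + 51))² - 42485/33235 = -44428/(-893 + 58*65)² - 42485*1/33235 = -44428/(-893 + 3770)² - 8497/6647 = -44428/(2877²) - 8497/6647 = -44428/8277129 - 8497/6647 = -70626078029/55018076463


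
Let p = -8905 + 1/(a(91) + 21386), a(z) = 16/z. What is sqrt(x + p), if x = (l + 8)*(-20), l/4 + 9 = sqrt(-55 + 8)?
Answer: sqrt(-3511825110249962 - 33666388303680*I*sqrt(47))/648714 ≈ 3.0003 - 91.4*I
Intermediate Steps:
l = -36 + 4*I*sqrt(47) (l = -36 + 4*sqrt(-55 + 8) = -36 + 4*sqrt(-47) = -36 + 4*(I*sqrt(47)) = -36 + 4*I*sqrt(47) ≈ -36.0 + 27.423*I)
x = 560 - 80*I*sqrt(47) (x = ((-36 + 4*I*sqrt(47)) + 8)*(-20) = (-28 + 4*I*sqrt(47))*(-20) = 560 - 80*I*sqrt(47) ≈ 560.0 - 548.45*I)
p = -17330394419/1946142 (p = -8905 + 1/(16/91 + 21386) = -8905 + 1/(1946142/91) = -8905 + 91/1946142 = -17330394419/1946142 ≈ -8905.0)
sqrt(x + p) = sqrt((560 - 80*I*sqrt(47)) - 17330394419/1946142) = sqrt(-16240554899/1946142 - 80*I*sqrt(47))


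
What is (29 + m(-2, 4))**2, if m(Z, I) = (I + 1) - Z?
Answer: 1296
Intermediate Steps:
m(Z, I) = 1 + I - Z (m(Z, I) = (1 + I) - Z = 1 + I - Z)
(29 + m(-2, 4))**2 = (29 + (1 + 4 - 1*(-2)))**2 = (29 + (1 + 4 + 2))**2 = (29 + 7)**2 = 36**2 = 1296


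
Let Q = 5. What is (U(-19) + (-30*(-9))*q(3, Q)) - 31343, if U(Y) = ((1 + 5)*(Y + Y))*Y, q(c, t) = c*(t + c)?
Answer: -20531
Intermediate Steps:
q(c, t) = c*(c + t)
U(Y) = 12*Y² (U(Y) = (6*(2*Y))*Y = (12*Y)*Y = 12*Y²)
(U(-19) + (-30*(-9))*q(3, Q)) - 31343 = (12*(-19)² + (-30*(-9))*(3*(3 + 5))) - 31343 = (12*361 + 270*(3*8)) - 31343 = (4332 + 270*24) - 31343 = (4332 + 6480) - 31343 = 10812 - 31343 = -20531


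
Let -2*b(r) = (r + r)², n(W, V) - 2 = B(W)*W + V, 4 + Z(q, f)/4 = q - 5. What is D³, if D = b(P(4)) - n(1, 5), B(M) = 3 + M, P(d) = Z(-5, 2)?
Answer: -248028267187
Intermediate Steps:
Z(q, f) = -36 + 4*q (Z(q, f) = -16 + 4*(q - 5) = -16 + 4*(-5 + q) = -16 + (-20 + 4*q) = -36 + 4*q)
P(d) = -56 (P(d) = -36 + 4*(-5) = -36 - 20 = -56)
n(W, V) = 2 + V + W*(3 + W) (n(W, V) = 2 + ((3 + W)*W + V) = 2 + (W*(3 + W) + V) = 2 + (V + W*(3 + W)) = 2 + V + W*(3 + W))
b(r) = -2*r² (b(r) = -(r + r)²/2 = -4*r²/2 = -2*r²)
D = -6283 (D = -2*(-56)² - (2 + 5 + 1*(3 + 1)) = -2*3136 - (2 + 5 + 1*4) = -6272 - (2 + 5 + 4) = -6272 - 1*11 = -6272 - 11 = -6283)
D³ = (-6283)³ = -248028267187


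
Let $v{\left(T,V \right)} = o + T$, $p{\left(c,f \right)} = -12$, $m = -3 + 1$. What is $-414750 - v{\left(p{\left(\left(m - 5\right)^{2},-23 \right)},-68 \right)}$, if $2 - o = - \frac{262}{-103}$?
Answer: $- \frac{42717958}{103} \approx -4.1474 \cdot 10^{5}$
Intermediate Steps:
$m = -2$
$o = - \frac{56}{103}$ ($o = 2 - - \frac{262}{-103} = 2 - \left(-262\right) \left(- \frac{1}{103}\right) = 2 - \frac{262}{103} = - \frac{56}{103} \approx -0.54369$)
$v{\left(T,V \right)} = - \frac{56}{103} + T$
$-414750 - v{\left(p{\left(\left(m - 5\right)^{2},-23 \right)},-68 \right)} = -414750 - \left(- \frac{56}{103} - 12\right) = -414750 - - \frac{1292}{103} = -414750 + \frac{1292}{103} = - \frac{42717958}{103}$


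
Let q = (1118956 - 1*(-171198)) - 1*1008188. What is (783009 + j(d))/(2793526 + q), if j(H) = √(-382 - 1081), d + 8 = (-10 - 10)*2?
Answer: 13737/53956 + I*√1463/3075492 ≈ 0.2546 + 1.2437e-5*I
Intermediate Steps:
d = -48 (d = -8 + (-10 - 10)*2 = -8 - 20*2 = -8 - 40 = -48)
j(H) = I*√1463 (j(H) = √(-1463) = I*√1463)
q = 281966 (q = (1118956 + 171198) - 1008188 = 1290154 - 1008188 = 281966)
(783009 + j(d))/(2793526 + q) = (783009 + I*√1463)/(2793526 + 281966) = (783009 + I*√1463)/3075492 = (783009 + I*√1463)*(1/3075492) = 13737/53956 + I*√1463/3075492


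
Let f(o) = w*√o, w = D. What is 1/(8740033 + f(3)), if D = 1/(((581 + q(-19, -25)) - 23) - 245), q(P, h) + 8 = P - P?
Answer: 813041569825/7106010150642304222 - 305*√3/7106010150642304222 ≈ 1.1442e-7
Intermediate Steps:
q(P, h) = -8 (q(P, h) = -8 + (P - P) = -8 + 0 = -8)
D = 1/305 (D = 1/(((581 - 8) - 23) - 245) = 1/((573 - 23) - 245) = 1/(550 - 245) = 1/305 ≈ 0.0032787)
w = 1/305 ≈ 0.0032787
f(o) = √o/305
1/(8740033 + f(3)) = 1/(8740033 + √3/305)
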